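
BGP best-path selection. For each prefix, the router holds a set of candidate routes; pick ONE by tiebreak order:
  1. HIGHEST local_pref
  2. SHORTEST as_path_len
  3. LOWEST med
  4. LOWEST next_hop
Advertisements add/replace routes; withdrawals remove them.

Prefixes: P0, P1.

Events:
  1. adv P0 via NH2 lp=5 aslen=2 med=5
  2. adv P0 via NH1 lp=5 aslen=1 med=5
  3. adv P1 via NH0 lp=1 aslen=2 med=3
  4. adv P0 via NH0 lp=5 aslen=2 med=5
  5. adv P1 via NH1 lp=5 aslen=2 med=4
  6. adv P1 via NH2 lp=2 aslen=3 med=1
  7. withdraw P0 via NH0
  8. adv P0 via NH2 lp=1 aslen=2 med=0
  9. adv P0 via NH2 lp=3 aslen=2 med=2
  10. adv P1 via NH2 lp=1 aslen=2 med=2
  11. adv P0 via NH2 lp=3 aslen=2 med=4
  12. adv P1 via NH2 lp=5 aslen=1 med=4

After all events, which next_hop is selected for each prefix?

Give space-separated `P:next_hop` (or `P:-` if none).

Op 1: best P0=NH2 P1=-
Op 2: best P0=NH1 P1=-
Op 3: best P0=NH1 P1=NH0
Op 4: best P0=NH1 P1=NH0
Op 5: best P0=NH1 P1=NH1
Op 6: best P0=NH1 P1=NH1
Op 7: best P0=NH1 P1=NH1
Op 8: best P0=NH1 P1=NH1
Op 9: best P0=NH1 P1=NH1
Op 10: best P0=NH1 P1=NH1
Op 11: best P0=NH1 P1=NH1
Op 12: best P0=NH1 P1=NH2

Answer: P0:NH1 P1:NH2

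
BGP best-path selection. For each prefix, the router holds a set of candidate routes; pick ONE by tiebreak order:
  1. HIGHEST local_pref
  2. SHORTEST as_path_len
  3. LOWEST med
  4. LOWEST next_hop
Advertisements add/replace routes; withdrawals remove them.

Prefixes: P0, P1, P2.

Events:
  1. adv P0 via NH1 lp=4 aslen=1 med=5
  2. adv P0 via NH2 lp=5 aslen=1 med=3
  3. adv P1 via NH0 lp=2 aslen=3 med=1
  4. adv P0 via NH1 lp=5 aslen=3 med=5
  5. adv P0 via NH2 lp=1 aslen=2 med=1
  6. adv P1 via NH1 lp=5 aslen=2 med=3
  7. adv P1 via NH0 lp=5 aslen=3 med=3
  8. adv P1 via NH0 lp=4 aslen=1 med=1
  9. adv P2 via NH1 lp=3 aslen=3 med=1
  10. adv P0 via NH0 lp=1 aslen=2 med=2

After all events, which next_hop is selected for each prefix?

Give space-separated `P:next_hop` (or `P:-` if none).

Answer: P0:NH1 P1:NH1 P2:NH1

Derivation:
Op 1: best P0=NH1 P1=- P2=-
Op 2: best P0=NH2 P1=- P2=-
Op 3: best P0=NH2 P1=NH0 P2=-
Op 4: best P0=NH2 P1=NH0 P2=-
Op 5: best P0=NH1 P1=NH0 P2=-
Op 6: best P0=NH1 P1=NH1 P2=-
Op 7: best P0=NH1 P1=NH1 P2=-
Op 8: best P0=NH1 P1=NH1 P2=-
Op 9: best P0=NH1 P1=NH1 P2=NH1
Op 10: best P0=NH1 P1=NH1 P2=NH1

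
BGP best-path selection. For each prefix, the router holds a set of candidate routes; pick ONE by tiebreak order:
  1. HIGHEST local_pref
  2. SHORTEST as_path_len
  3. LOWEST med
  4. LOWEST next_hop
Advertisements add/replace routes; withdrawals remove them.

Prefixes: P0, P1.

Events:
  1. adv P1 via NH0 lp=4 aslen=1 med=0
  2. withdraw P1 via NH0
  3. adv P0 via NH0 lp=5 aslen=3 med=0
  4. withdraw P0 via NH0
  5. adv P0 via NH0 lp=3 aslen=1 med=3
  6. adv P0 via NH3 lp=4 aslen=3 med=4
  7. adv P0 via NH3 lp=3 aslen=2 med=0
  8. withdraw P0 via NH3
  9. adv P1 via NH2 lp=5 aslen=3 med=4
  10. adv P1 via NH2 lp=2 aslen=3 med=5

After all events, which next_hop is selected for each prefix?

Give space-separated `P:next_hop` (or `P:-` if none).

Answer: P0:NH0 P1:NH2

Derivation:
Op 1: best P0=- P1=NH0
Op 2: best P0=- P1=-
Op 3: best P0=NH0 P1=-
Op 4: best P0=- P1=-
Op 5: best P0=NH0 P1=-
Op 6: best P0=NH3 P1=-
Op 7: best P0=NH0 P1=-
Op 8: best P0=NH0 P1=-
Op 9: best P0=NH0 P1=NH2
Op 10: best P0=NH0 P1=NH2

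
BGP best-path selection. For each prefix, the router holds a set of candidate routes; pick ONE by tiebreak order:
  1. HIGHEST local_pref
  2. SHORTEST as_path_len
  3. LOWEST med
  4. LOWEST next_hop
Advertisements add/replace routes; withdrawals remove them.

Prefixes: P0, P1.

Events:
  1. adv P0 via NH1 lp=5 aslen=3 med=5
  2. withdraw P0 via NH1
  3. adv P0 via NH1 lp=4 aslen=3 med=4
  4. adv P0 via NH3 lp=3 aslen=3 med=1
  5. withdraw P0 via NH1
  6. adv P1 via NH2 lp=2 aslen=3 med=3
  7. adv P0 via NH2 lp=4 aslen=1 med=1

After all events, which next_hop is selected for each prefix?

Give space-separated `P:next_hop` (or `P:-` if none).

Op 1: best P0=NH1 P1=-
Op 2: best P0=- P1=-
Op 3: best P0=NH1 P1=-
Op 4: best P0=NH1 P1=-
Op 5: best P0=NH3 P1=-
Op 6: best P0=NH3 P1=NH2
Op 7: best P0=NH2 P1=NH2

Answer: P0:NH2 P1:NH2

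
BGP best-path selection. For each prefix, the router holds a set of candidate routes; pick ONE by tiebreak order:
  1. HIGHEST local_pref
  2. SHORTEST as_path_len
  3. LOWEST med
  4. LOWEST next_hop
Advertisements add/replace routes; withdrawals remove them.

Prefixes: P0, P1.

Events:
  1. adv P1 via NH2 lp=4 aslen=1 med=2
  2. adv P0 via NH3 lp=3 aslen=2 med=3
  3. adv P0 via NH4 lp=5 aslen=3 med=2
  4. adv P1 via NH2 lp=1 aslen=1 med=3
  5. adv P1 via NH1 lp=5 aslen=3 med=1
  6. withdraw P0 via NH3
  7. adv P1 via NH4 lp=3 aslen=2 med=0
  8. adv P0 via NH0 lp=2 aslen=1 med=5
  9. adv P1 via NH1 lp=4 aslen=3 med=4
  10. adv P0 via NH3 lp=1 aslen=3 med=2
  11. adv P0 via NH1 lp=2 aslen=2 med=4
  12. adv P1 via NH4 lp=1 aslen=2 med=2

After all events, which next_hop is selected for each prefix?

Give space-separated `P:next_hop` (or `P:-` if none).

Answer: P0:NH4 P1:NH1

Derivation:
Op 1: best P0=- P1=NH2
Op 2: best P0=NH3 P1=NH2
Op 3: best P0=NH4 P1=NH2
Op 4: best P0=NH4 P1=NH2
Op 5: best P0=NH4 P1=NH1
Op 6: best P0=NH4 P1=NH1
Op 7: best P0=NH4 P1=NH1
Op 8: best P0=NH4 P1=NH1
Op 9: best P0=NH4 P1=NH1
Op 10: best P0=NH4 P1=NH1
Op 11: best P0=NH4 P1=NH1
Op 12: best P0=NH4 P1=NH1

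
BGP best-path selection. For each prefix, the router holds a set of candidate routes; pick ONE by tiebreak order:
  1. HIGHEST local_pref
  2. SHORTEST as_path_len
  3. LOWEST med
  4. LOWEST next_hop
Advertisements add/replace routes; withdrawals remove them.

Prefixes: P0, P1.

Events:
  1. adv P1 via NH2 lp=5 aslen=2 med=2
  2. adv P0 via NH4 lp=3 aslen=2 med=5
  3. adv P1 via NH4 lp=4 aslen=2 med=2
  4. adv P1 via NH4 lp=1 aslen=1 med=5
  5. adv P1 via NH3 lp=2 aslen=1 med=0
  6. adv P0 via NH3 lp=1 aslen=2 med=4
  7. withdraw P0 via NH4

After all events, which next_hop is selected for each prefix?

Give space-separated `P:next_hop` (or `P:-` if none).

Answer: P0:NH3 P1:NH2

Derivation:
Op 1: best P0=- P1=NH2
Op 2: best P0=NH4 P1=NH2
Op 3: best P0=NH4 P1=NH2
Op 4: best P0=NH4 P1=NH2
Op 5: best P0=NH4 P1=NH2
Op 6: best P0=NH4 P1=NH2
Op 7: best P0=NH3 P1=NH2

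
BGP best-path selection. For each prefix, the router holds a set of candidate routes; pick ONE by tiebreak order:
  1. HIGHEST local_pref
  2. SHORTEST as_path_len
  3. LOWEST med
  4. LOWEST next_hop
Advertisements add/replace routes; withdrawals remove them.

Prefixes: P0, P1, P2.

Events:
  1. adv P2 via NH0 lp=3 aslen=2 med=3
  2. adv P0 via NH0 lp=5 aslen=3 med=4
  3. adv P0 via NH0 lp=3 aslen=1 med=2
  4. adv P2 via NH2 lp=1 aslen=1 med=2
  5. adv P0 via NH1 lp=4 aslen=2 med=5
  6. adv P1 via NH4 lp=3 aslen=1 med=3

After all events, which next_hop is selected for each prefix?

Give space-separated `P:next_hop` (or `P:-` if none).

Answer: P0:NH1 P1:NH4 P2:NH0

Derivation:
Op 1: best P0=- P1=- P2=NH0
Op 2: best P0=NH0 P1=- P2=NH0
Op 3: best P0=NH0 P1=- P2=NH0
Op 4: best P0=NH0 P1=- P2=NH0
Op 5: best P0=NH1 P1=- P2=NH0
Op 6: best P0=NH1 P1=NH4 P2=NH0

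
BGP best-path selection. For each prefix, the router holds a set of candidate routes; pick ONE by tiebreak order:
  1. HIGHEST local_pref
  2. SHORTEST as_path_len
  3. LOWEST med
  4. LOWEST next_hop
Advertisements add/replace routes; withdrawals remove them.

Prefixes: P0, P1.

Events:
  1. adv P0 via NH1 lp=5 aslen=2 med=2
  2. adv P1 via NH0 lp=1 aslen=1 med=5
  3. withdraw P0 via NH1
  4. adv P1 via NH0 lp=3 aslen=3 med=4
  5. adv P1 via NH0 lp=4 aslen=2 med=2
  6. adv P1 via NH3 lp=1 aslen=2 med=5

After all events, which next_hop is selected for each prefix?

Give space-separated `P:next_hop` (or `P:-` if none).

Op 1: best P0=NH1 P1=-
Op 2: best P0=NH1 P1=NH0
Op 3: best P0=- P1=NH0
Op 4: best P0=- P1=NH0
Op 5: best P0=- P1=NH0
Op 6: best P0=- P1=NH0

Answer: P0:- P1:NH0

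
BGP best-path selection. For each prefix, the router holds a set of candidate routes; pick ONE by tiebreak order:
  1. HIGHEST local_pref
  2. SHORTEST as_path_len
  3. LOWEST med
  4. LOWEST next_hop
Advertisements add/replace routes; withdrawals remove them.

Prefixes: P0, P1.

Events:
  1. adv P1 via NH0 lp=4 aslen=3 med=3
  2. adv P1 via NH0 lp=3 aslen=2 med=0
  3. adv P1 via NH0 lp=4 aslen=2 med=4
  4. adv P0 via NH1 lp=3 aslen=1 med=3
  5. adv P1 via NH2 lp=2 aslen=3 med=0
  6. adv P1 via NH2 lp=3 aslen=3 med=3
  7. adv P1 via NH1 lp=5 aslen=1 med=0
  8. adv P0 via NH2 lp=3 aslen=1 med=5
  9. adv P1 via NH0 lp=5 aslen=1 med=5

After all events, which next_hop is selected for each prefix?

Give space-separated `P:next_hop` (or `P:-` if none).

Op 1: best P0=- P1=NH0
Op 2: best P0=- P1=NH0
Op 3: best P0=- P1=NH0
Op 4: best P0=NH1 P1=NH0
Op 5: best P0=NH1 P1=NH0
Op 6: best P0=NH1 P1=NH0
Op 7: best P0=NH1 P1=NH1
Op 8: best P0=NH1 P1=NH1
Op 9: best P0=NH1 P1=NH1

Answer: P0:NH1 P1:NH1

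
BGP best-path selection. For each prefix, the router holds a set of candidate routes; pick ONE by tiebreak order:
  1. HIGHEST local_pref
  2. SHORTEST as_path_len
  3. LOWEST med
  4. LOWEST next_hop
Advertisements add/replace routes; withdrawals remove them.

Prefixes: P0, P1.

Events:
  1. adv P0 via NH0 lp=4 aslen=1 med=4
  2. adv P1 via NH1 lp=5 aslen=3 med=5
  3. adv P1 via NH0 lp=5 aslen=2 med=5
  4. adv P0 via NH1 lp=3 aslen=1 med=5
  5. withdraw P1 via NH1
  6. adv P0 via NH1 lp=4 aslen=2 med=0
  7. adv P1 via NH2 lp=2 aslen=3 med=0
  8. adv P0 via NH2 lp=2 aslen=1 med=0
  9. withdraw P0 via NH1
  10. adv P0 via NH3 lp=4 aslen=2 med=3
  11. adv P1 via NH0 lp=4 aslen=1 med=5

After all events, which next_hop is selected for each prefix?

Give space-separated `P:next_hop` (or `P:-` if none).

Op 1: best P0=NH0 P1=-
Op 2: best P0=NH0 P1=NH1
Op 3: best P0=NH0 P1=NH0
Op 4: best P0=NH0 P1=NH0
Op 5: best P0=NH0 P1=NH0
Op 6: best P0=NH0 P1=NH0
Op 7: best P0=NH0 P1=NH0
Op 8: best P0=NH0 P1=NH0
Op 9: best P0=NH0 P1=NH0
Op 10: best P0=NH0 P1=NH0
Op 11: best P0=NH0 P1=NH0

Answer: P0:NH0 P1:NH0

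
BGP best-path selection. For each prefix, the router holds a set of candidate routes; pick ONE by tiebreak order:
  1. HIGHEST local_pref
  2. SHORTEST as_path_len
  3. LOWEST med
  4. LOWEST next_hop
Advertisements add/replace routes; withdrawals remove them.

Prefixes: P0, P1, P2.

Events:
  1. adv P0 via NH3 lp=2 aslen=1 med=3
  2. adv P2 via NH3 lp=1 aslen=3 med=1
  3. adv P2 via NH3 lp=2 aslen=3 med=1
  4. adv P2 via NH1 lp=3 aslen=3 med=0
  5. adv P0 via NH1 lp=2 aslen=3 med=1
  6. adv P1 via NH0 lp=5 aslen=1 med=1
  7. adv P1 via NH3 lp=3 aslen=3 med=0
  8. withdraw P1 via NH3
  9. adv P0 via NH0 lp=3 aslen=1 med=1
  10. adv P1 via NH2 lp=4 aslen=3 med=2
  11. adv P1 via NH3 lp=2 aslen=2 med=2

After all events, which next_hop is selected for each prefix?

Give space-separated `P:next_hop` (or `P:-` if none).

Answer: P0:NH0 P1:NH0 P2:NH1

Derivation:
Op 1: best P0=NH3 P1=- P2=-
Op 2: best P0=NH3 P1=- P2=NH3
Op 3: best P0=NH3 P1=- P2=NH3
Op 4: best P0=NH3 P1=- P2=NH1
Op 5: best P0=NH3 P1=- P2=NH1
Op 6: best P0=NH3 P1=NH0 P2=NH1
Op 7: best P0=NH3 P1=NH0 P2=NH1
Op 8: best P0=NH3 P1=NH0 P2=NH1
Op 9: best P0=NH0 P1=NH0 P2=NH1
Op 10: best P0=NH0 P1=NH0 P2=NH1
Op 11: best P0=NH0 P1=NH0 P2=NH1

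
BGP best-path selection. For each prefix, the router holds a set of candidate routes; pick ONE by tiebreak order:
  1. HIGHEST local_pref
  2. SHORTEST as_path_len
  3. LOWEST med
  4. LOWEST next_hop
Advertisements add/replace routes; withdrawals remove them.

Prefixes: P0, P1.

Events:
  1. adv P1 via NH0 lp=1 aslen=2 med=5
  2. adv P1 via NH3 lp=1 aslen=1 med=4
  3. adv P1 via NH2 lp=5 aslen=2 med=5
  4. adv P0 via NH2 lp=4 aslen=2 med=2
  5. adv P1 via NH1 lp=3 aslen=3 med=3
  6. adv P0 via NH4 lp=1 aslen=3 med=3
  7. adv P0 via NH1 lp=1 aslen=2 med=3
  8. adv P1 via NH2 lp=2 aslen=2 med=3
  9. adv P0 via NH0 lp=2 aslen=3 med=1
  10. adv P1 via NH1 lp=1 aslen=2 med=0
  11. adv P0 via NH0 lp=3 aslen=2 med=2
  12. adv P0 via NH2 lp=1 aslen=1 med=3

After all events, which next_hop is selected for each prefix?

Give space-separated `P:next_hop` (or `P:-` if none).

Op 1: best P0=- P1=NH0
Op 2: best P0=- P1=NH3
Op 3: best P0=- P1=NH2
Op 4: best P0=NH2 P1=NH2
Op 5: best P0=NH2 P1=NH2
Op 6: best P0=NH2 P1=NH2
Op 7: best P0=NH2 P1=NH2
Op 8: best P0=NH2 P1=NH1
Op 9: best P0=NH2 P1=NH1
Op 10: best P0=NH2 P1=NH2
Op 11: best P0=NH2 P1=NH2
Op 12: best P0=NH0 P1=NH2

Answer: P0:NH0 P1:NH2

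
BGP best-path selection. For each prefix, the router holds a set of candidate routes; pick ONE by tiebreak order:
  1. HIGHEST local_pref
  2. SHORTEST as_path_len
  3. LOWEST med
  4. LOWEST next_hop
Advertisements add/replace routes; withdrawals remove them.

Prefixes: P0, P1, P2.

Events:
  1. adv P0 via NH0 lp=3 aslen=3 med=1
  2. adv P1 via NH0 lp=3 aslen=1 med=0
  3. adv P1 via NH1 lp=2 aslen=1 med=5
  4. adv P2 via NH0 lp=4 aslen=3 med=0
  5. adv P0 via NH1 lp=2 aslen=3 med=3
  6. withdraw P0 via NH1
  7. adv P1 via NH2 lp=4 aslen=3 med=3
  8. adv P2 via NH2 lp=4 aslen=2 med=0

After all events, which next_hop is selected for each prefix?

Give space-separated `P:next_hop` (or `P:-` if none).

Answer: P0:NH0 P1:NH2 P2:NH2

Derivation:
Op 1: best P0=NH0 P1=- P2=-
Op 2: best P0=NH0 P1=NH0 P2=-
Op 3: best P0=NH0 P1=NH0 P2=-
Op 4: best P0=NH0 P1=NH0 P2=NH0
Op 5: best P0=NH0 P1=NH0 P2=NH0
Op 6: best P0=NH0 P1=NH0 P2=NH0
Op 7: best P0=NH0 P1=NH2 P2=NH0
Op 8: best P0=NH0 P1=NH2 P2=NH2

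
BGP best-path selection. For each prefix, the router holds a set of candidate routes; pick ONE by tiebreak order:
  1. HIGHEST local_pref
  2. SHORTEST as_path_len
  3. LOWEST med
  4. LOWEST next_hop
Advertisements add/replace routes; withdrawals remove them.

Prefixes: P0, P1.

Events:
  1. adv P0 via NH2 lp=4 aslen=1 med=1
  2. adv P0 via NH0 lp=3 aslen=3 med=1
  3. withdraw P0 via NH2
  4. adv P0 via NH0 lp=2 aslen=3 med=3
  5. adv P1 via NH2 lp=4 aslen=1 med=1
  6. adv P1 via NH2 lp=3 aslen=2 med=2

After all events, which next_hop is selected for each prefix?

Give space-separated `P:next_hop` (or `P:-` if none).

Op 1: best P0=NH2 P1=-
Op 2: best P0=NH2 P1=-
Op 3: best P0=NH0 P1=-
Op 4: best P0=NH0 P1=-
Op 5: best P0=NH0 P1=NH2
Op 6: best P0=NH0 P1=NH2

Answer: P0:NH0 P1:NH2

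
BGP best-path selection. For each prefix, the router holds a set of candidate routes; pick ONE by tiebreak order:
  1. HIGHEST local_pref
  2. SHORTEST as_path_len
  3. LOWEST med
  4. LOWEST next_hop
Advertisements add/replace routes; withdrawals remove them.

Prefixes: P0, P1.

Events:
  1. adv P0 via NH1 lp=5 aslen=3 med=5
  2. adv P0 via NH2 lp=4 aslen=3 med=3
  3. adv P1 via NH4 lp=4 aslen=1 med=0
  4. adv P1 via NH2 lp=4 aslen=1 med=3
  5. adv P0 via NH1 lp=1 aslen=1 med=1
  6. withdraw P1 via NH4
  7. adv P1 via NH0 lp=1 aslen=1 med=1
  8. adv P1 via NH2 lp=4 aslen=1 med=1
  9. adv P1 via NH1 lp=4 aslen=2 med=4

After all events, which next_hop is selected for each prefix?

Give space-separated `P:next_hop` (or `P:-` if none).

Op 1: best P0=NH1 P1=-
Op 2: best P0=NH1 P1=-
Op 3: best P0=NH1 P1=NH4
Op 4: best P0=NH1 P1=NH4
Op 5: best P0=NH2 P1=NH4
Op 6: best P0=NH2 P1=NH2
Op 7: best P0=NH2 P1=NH2
Op 8: best P0=NH2 P1=NH2
Op 9: best P0=NH2 P1=NH2

Answer: P0:NH2 P1:NH2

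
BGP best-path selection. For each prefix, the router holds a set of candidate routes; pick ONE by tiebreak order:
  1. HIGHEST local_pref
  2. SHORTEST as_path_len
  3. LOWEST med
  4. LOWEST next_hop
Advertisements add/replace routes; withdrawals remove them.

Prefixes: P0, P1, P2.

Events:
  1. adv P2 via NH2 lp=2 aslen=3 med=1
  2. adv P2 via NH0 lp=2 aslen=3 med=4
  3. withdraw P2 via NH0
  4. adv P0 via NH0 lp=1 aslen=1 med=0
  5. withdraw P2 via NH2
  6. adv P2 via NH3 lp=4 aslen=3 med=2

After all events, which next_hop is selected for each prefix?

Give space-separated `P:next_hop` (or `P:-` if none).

Answer: P0:NH0 P1:- P2:NH3

Derivation:
Op 1: best P0=- P1=- P2=NH2
Op 2: best P0=- P1=- P2=NH2
Op 3: best P0=- P1=- P2=NH2
Op 4: best P0=NH0 P1=- P2=NH2
Op 5: best P0=NH0 P1=- P2=-
Op 6: best P0=NH0 P1=- P2=NH3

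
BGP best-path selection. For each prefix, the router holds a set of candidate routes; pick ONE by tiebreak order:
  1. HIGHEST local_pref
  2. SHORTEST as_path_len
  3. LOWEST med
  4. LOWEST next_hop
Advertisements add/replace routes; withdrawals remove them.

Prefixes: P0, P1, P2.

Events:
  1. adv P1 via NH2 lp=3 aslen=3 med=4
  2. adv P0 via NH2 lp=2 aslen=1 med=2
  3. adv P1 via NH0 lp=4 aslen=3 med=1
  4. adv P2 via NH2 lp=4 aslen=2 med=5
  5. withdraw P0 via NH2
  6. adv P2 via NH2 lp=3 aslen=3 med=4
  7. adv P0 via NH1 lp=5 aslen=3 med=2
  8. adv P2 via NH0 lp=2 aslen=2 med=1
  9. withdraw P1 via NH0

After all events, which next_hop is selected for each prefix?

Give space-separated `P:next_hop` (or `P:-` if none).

Answer: P0:NH1 P1:NH2 P2:NH2

Derivation:
Op 1: best P0=- P1=NH2 P2=-
Op 2: best P0=NH2 P1=NH2 P2=-
Op 3: best P0=NH2 P1=NH0 P2=-
Op 4: best P0=NH2 P1=NH0 P2=NH2
Op 5: best P0=- P1=NH0 P2=NH2
Op 6: best P0=- P1=NH0 P2=NH2
Op 7: best P0=NH1 P1=NH0 P2=NH2
Op 8: best P0=NH1 P1=NH0 P2=NH2
Op 9: best P0=NH1 P1=NH2 P2=NH2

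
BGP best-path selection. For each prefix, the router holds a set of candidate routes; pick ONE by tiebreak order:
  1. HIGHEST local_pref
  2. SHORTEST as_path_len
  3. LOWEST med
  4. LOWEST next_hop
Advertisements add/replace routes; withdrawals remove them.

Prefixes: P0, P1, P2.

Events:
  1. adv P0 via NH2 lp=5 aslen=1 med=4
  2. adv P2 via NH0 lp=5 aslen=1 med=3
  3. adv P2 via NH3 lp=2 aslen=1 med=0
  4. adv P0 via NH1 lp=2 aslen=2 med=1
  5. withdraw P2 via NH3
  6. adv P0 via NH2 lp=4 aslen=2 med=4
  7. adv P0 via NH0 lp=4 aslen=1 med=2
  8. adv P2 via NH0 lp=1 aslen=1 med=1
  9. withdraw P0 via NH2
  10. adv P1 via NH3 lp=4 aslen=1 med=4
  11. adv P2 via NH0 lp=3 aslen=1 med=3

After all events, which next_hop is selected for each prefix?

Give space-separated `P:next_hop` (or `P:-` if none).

Op 1: best P0=NH2 P1=- P2=-
Op 2: best P0=NH2 P1=- P2=NH0
Op 3: best P0=NH2 P1=- P2=NH0
Op 4: best P0=NH2 P1=- P2=NH0
Op 5: best P0=NH2 P1=- P2=NH0
Op 6: best P0=NH2 P1=- P2=NH0
Op 7: best P0=NH0 P1=- P2=NH0
Op 8: best P0=NH0 P1=- P2=NH0
Op 9: best P0=NH0 P1=- P2=NH0
Op 10: best P0=NH0 P1=NH3 P2=NH0
Op 11: best P0=NH0 P1=NH3 P2=NH0

Answer: P0:NH0 P1:NH3 P2:NH0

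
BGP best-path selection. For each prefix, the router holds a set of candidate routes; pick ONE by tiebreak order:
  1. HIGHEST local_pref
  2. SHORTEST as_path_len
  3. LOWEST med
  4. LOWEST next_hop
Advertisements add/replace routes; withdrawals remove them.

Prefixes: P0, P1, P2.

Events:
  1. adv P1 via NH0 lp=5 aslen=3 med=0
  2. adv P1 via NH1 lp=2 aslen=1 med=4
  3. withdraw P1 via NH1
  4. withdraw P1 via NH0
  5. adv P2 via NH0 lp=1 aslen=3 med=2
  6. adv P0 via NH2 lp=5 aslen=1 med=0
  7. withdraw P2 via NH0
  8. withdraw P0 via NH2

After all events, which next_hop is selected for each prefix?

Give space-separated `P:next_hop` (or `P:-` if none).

Answer: P0:- P1:- P2:-

Derivation:
Op 1: best P0=- P1=NH0 P2=-
Op 2: best P0=- P1=NH0 P2=-
Op 3: best P0=- P1=NH0 P2=-
Op 4: best P0=- P1=- P2=-
Op 5: best P0=- P1=- P2=NH0
Op 6: best P0=NH2 P1=- P2=NH0
Op 7: best P0=NH2 P1=- P2=-
Op 8: best P0=- P1=- P2=-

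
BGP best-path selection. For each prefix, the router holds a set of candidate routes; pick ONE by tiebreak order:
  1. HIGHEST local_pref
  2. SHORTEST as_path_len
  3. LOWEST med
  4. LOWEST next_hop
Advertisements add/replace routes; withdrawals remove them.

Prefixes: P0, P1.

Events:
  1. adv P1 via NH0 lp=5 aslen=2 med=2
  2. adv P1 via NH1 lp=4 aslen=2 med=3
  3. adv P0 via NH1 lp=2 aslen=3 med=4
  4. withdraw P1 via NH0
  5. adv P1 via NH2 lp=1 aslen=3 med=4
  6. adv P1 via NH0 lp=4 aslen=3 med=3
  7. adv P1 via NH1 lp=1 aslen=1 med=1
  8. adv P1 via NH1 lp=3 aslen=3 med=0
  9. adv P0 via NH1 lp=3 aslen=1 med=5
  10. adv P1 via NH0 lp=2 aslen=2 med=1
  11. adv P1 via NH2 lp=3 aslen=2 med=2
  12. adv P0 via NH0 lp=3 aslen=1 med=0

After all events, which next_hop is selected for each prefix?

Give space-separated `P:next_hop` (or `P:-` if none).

Op 1: best P0=- P1=NH0
Op 2: best P0=- P1=NH0
Op 3: best P0=NH1 P1=NH0
Op 4: best P0=NH1 P1=NH1
Op 5: best P0=NH1 P1=NH1
Op 6: best P0=NH1 P1=NH1
Op 7: best P0=NH1 P1=NH0
Op 8: best P0=NH1 P1=NH0
Op 9: best P0=NH1 P1=NH0
Op 10: best P0=NH1 P1=NH1
Op 11: best P0=NH1 P1=NH2
Op 12: best P0=NH0 P1=NH2

Answer: P0:NH0 P1:NH2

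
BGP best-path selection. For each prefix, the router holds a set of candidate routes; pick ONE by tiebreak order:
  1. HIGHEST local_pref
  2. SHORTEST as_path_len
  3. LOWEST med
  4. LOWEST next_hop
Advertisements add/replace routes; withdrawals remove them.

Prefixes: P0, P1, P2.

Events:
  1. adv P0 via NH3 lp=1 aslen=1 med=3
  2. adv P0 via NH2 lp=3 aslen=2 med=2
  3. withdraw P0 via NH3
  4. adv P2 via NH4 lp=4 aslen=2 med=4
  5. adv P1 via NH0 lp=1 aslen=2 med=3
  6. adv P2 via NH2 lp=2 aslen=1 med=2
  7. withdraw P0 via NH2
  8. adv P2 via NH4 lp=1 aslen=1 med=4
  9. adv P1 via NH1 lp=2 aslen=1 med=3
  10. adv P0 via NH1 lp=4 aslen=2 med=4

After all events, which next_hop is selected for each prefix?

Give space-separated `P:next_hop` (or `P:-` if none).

Op 1: best P0=NH3 P1=- P2=-
Op 2: best P0=NH2 P1=- P2=-
Op 3: best P0=NH2 P1=- P2=-
Op 4: best P0=NH2 P1=- P2=NH4
Op 5: best P0=NH2 P1=NH0 P2=NH4
Op 6: best P0=NH2 P1=NH0 P2=NH4
Op 7: best P0=- P1=NH0 P2=NH4
Op 8: best P0=- P1=NH0 P2=NH2
Op 9: best P0=- P1=NH1 P2=NH2
Op 10: best P0=NH1 P1=NH1 P2=NH2

Answer: P0:NH1 P1:NH1 P2:NH2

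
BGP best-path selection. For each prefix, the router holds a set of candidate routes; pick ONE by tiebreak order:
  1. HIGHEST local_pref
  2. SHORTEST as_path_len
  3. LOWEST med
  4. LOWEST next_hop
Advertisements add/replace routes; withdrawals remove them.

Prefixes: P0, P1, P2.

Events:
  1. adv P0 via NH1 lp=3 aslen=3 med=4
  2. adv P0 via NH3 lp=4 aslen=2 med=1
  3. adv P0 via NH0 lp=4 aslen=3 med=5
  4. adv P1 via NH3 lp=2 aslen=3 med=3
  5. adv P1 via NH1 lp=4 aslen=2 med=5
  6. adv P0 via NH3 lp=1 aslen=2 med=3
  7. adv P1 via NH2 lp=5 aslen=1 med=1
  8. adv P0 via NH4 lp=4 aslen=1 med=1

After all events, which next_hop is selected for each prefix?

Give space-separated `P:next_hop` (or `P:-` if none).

Op 1: best P0=NH1 P1=- P2=-
Op 2: best P0=NH3 P1=- P2=-
Op 3: best P0=NH3 P1=- P2=-
Op 4: best P0=NH3 P1=NH3 P2=-
Op 5: best P0=NH3 P1=NH1 P2=-
Op 6: best P0=NH0 P1=NH1 P2=-
Op 7: best P0=NH0 P1=NH2 P2=-
Op 8: best P0=NH4 P1=NH2 P2=-

Answer: P0:NH4 P1:NH2 P2:-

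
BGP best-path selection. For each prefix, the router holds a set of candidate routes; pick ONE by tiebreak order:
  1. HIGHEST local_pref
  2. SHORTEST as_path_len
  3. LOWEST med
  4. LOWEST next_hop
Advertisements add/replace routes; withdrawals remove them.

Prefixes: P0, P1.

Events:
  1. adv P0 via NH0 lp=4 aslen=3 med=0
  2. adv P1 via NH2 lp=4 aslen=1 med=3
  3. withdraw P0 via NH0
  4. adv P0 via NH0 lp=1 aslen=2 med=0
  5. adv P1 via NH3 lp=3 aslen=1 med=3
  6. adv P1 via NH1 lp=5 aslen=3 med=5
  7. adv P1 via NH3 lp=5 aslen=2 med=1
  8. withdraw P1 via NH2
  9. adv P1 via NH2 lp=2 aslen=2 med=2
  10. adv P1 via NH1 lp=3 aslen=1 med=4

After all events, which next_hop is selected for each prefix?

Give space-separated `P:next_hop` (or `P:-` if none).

Answer: P0:NH0 P1:NH3

Derivation:
Op 1: best P0=NH0 P1=-
Op 2: best P0=NH0 P1=NH2
Op 3: best P0=- P1=NH2
Op 4: best P0=NH0 P1=NH2
Op 5: best P0=NH0 P1=NH2
Op 6: best P0=NH0 P1=NH1
Op 7: best P0=NH0 P1=NH3
Op 8: best P0=NH0 P1=NH3
Op 9: best P0=NH0 P1=NH3
Op 10: best P0=NH0 P1=NH3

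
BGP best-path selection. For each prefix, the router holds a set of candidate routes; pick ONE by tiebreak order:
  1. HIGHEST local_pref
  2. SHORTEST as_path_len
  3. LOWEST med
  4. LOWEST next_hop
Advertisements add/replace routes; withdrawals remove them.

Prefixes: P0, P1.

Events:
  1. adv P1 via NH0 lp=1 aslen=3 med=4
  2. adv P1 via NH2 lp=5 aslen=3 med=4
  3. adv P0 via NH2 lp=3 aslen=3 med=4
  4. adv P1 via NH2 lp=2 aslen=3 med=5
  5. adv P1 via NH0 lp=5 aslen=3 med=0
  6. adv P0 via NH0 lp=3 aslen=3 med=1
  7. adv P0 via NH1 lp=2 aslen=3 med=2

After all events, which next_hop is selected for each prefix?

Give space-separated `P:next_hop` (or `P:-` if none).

Op 1: best P0=- P1=NH0
Op 2: best P0=- P1=NH2
Op 3: best P0=NH2 P1=NH2
Op 4: best P0=NH2 P1=NH2
Op 5: best P0=NH2 P1=NH0
Op 6: best P0=NH0 P1=NH0
Op 7: best P0=NH0 P1=NH0

Answer: P0:NH0 P1:NH0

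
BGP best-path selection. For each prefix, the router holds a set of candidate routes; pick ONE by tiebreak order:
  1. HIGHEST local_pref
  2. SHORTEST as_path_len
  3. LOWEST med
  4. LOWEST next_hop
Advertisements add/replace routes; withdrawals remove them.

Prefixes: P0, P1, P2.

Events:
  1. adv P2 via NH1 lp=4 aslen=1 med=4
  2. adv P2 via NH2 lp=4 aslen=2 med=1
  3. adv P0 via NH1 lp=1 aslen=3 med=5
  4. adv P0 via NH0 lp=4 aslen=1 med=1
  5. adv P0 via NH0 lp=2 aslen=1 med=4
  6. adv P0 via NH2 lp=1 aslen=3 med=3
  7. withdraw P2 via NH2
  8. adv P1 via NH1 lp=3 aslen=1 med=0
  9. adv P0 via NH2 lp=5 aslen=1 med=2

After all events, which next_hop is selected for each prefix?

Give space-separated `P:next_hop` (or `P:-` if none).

Op 1: best P0=- P1=- P2=NH1
Op 2: best P0=- P1=- P2=NH1
Op 3: best P0=NH1 P1=- P2=NH1
Op 4: best P0=NH0 P1=- P2=NH1
Op 5: best P0=NH0 P1=- P2=NH1
Op 6: best P0=NH0 P1=- P2=NH1
Op 7: best P0=NH0 P1=- P2=NH1
Op 8: best P0=NH0 P1=NH1 P2=NH1
Op 9: best P0=NH2 P1=NH1 P2=NH1

Answer: P0:NH2 P1:NH1 P2:NH1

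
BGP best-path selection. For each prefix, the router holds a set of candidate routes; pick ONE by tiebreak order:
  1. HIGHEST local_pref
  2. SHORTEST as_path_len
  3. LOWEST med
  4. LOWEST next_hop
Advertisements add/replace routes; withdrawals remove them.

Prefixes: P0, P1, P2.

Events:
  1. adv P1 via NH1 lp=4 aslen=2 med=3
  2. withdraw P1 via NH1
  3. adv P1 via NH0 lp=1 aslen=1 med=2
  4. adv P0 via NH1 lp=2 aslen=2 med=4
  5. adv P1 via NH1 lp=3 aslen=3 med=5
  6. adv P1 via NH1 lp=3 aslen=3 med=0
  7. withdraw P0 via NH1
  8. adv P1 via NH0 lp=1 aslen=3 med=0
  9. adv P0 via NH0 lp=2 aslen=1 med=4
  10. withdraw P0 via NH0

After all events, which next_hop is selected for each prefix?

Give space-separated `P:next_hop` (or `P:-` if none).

Op 1: best P0=- P1=NH1 P2=-
Op 2: best P0=- P1=- P2=-
Op 3: best P0=- P1=NH0 P2=-
Op 4: best P0=NH1 P1=NH0 P2=-
Op 5: best P0=NH1 P1=NH1 P2=-
Op 6: best P0=NH1 P1=NH1 P2=-
Op 7: best P0=- P1=NH1 P2=-
Op 8: best P0=- P1=NH1 P2=-
Op 9: best P0=NH0 P1=NH1 P2=-
Op 10: best P0=- P1=NH1 P2=-

Answer: P0:- P1:NH1 P2:-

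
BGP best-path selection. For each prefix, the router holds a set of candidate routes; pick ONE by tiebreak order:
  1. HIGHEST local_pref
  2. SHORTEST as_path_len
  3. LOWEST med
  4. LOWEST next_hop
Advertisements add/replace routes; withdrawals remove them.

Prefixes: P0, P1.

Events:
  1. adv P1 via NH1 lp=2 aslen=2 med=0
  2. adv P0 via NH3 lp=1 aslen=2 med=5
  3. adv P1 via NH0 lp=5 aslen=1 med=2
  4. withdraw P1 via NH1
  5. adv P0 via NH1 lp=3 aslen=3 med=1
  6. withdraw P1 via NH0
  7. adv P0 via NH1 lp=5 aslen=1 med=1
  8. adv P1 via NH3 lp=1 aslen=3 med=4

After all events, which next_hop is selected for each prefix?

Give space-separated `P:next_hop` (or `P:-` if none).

Answer: P0:NH1 P1:NH3

Derivation:
Op 1: best P0=- P1=NH1
Op 2: best P0=NH3 P1=NH1
Op 3: best P0=NH3 P1=NH0
Op 4: best P0=NH3 P1=NH0
Op 5: best P0=NH1 P1=NH0
Op 6: best P0=NH1 P1=-
Op 7: best P0=NH1 P1=-
Op 8: best P0=NH1 P1=NH3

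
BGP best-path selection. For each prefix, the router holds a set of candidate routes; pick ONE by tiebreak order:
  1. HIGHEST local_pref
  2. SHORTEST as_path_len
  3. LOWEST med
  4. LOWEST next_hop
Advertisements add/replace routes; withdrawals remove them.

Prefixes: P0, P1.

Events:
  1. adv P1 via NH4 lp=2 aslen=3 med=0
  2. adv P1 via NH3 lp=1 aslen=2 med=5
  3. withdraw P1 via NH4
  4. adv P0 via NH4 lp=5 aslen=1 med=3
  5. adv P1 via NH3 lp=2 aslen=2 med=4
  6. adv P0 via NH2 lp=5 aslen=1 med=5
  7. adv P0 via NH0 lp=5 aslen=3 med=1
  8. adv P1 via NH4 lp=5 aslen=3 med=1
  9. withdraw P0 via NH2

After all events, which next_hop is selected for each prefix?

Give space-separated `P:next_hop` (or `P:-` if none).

Op 1: best P0=- P1=NH4
Op 2: best P0=- P1=NH4
Op 3: best P0=- P1=NH3
Op 4: best P0=NH4 P1=NH3
Op 5: best P0=NH4 P1=NH3
Op 6: best P0=NH4 P1=NH3
Op 7: best P0=NH4 P1=NH3
Op 8: best P0=NH4 P1=NH4
Op 9: best P0=NH4 P1=NH4

Answer: P0:NH4 P1:NH4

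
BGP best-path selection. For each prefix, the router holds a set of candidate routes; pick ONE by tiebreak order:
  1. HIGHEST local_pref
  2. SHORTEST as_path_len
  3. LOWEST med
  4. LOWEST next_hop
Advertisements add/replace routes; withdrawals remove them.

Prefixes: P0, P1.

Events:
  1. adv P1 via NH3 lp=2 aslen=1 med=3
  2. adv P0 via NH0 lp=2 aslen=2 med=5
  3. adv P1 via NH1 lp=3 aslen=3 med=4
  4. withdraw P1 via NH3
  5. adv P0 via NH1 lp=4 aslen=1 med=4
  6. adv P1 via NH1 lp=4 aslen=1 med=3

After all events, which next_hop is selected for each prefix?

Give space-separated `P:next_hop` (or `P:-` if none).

Op 1: best P0=- P1=NH3
Op 2: best P0=NH0 P1=NH3
Op 3: best P0=NH0 P1=NH1
Op 4: best P0=NH0 P1=NH1
Op 5: best P0=NH1 P1=NH1
Op 6: best P0=NH1 P1=NH1

Answer: P0:NH1 P1:NH1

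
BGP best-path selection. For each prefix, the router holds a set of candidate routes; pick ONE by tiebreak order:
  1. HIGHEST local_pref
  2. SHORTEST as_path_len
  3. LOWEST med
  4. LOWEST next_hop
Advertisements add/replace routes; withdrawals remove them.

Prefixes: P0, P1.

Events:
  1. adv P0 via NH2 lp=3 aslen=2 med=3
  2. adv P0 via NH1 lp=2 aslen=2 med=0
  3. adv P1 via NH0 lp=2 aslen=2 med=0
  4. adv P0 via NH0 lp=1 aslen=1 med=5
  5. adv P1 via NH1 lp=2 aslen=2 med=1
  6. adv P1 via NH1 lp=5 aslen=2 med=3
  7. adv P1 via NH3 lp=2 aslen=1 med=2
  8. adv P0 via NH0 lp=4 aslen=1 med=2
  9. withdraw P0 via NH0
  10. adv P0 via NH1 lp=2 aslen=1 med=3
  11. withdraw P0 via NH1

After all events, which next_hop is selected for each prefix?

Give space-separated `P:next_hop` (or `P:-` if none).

Op 1: best P0=NH2 P1=-
Op 2: best P0=NH2 P1=-
Op 3: best P0=NH2 P1=NH0
Op 4: best P0=NH2 P1=NH0
Op 5: best P0=NH2 P1=NH0
Op 6: best P0=NH2 P1=NH1
Op 7: best P0=NH2 P1=NH1
Op 8: best P0=NH0 P1=NH1
Op 9: best P0=NH2 P1=NH1
Op 10: best P0=NH2 P1=NH1
Op 11: best P0=NH2 P1=NH1

Answer: P0:NH2 P1:NH1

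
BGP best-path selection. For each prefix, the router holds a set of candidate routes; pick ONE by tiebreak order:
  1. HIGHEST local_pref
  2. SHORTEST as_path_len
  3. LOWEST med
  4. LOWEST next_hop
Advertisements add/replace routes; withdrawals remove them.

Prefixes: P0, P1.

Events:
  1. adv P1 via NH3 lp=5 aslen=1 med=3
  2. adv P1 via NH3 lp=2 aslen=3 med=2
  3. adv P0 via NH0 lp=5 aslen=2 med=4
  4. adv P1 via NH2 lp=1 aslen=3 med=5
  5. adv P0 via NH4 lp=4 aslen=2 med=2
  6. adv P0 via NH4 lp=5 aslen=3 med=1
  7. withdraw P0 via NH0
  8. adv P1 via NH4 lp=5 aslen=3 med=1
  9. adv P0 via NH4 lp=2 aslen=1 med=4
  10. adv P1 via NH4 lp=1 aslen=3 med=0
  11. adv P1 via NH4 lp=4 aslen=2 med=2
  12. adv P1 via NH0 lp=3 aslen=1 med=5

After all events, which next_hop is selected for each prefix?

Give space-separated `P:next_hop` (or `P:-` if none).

Answer: P0:NH4 P1:NH4

Derivation:
Op 1: best P0=- P1=NH3
Op 2: best P0=- P1=NH3
Op 3: best P0=NH0 P1=NH3
Op 4: best P0=NH0 P1=NH3
Op 5: best P0=NH0 P1=NH3
Op 6: best P0=NH0 P1=NH3
Op 7: best P0=NH4 P1=NH3
Op 8: best P0=NH4 P1=NH4
Op 9: best P0=NH4 P1=NH4
Op 10: best P0=NH4 P1=NH3
Op 11: best P0=NH4 P1=NH4
Op 12: best P0=NH4 P1=NH4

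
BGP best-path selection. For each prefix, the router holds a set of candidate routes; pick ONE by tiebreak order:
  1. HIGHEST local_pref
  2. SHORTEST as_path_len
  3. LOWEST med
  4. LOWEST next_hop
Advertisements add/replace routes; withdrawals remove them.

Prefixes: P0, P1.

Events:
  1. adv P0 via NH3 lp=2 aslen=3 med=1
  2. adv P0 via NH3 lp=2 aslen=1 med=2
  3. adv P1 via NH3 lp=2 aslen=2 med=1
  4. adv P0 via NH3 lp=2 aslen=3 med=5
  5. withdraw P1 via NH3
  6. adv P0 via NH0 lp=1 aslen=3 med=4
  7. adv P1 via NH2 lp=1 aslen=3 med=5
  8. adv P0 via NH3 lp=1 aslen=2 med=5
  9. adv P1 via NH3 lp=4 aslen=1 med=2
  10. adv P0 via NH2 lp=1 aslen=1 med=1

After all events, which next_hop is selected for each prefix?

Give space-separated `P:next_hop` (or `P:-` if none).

Answer: P0:NH2 P1:NH3

Derivation:
Op 1: best P0=NH3 P1=-
Op 2: best P0=NH3 P1=-
Op 3: best P0=NH3 P1=NH3
Op 4: best P0=NH3 P1=NH3
Op 5: best P0=NH3 P1=-
Op 6: best P0=NH3 P1=-
Op 7: best P0=NH3 P1=NH2
Op 8: best P0=NH3 P1=NH2
Op 9: best P0=NH3 P1=NH3
Op 10: best P0=NH2 P1=NH3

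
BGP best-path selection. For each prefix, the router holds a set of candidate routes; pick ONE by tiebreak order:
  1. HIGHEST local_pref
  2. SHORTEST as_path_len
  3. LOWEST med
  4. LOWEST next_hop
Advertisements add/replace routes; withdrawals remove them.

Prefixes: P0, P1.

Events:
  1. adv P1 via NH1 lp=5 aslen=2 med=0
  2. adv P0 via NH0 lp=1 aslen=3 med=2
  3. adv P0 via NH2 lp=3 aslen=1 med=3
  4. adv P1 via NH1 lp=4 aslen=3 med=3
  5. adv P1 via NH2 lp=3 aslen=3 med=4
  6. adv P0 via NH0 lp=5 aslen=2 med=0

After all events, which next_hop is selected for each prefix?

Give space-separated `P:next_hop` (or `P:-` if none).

Answer: P0:NH0 P1:NH1

Derivation:
Op 1: best P0=- P1=NH1
Op 2: best P0=NH0 P1=NH1
Op 3: best P0=NH2 P1=NH1
Op 4: best P0=NH2 P1=NH1
Op 5: best P0=NH2 P1=NH1
Op 6: best P0=NH0 P1=NH1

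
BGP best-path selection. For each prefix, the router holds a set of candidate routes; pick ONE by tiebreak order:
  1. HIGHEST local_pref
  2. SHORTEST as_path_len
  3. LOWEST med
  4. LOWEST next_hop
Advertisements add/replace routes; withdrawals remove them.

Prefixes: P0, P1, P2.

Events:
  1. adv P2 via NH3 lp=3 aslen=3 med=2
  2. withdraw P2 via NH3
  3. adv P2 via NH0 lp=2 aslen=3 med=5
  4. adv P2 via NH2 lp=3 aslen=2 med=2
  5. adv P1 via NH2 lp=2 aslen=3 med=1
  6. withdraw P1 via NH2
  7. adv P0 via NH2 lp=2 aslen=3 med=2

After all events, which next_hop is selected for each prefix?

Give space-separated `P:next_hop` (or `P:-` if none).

Op 1: best P0=- P1=- P2=NH3
Op 2: best P0=- P1=- P2=-
Op 3: best P0=- P1=- P2=NH0
Op 4: best P0=- P1=- P2=NH2
Op 5: best P0=- P1=NH2 P2=NH2
Op 6: best P0=- P1=- P2=NH2
Op 7: best P0=NH2 P1=- P2=NH2

Answer: P0:NH2 P1:- P2:NH2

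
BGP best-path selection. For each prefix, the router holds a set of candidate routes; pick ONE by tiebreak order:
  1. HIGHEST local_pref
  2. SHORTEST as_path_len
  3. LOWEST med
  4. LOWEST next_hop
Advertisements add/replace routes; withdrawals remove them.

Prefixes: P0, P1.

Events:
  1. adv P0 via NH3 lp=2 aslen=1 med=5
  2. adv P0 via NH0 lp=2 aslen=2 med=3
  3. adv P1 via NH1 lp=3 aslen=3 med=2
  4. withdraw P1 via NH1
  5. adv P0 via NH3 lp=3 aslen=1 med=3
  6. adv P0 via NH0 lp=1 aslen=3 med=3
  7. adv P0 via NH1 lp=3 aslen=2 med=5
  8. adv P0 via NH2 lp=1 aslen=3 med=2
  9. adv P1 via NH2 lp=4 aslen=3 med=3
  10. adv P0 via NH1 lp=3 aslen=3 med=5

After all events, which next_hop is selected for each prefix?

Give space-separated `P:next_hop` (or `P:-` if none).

Op 1: best P0=NH3 P1=-
Op 2: best P0=NH3 P1=-
Op 3: best P0=NH3 P1=NH1
Op 4: best P0=NH3 P1=-
Op 5: best P0=NH3 P1=-
Op 6: best P0=NH3 P1=-
Op 7: best P0=NH3 P1=-
Op 8: best P0=NH3 P1=-
Op 9: best P0=NH3 P1=NH2
Op 10: best P0=NH3 P1=NH2

Answer: P0:NH3 P1:NH2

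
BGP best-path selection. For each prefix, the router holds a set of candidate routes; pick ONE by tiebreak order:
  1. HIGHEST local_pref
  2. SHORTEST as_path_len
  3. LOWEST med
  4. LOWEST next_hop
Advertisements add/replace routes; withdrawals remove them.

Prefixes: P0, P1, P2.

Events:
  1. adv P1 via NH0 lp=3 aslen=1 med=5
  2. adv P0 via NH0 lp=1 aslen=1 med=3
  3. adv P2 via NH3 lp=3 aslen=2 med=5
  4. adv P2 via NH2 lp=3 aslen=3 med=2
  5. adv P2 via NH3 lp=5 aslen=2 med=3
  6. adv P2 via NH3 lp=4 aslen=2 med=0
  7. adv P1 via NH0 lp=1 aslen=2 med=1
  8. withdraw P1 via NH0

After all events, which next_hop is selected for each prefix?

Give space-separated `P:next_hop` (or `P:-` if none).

Op 1: best P0=- P1=NH0 P2=-
Op 2: best P0=NH0 P1=NH0 P2=-
Op 3: best P0=NH0 P1=NH0 P2=NH3
Op 4: best P0=NH0 P1=NH0 P2=NH3
Op 5: best P0=NH0 P1=NH0 P2=NH3
Op 6: best P0=NH0 P1=NH0 P2=NH3
Op 7: best P0=NH0 P1=NH0 P2=NH3
Op 8: best P0=NH0 P1=- P2=NH3

Answer: P0:NH0 P1:- P2:NH3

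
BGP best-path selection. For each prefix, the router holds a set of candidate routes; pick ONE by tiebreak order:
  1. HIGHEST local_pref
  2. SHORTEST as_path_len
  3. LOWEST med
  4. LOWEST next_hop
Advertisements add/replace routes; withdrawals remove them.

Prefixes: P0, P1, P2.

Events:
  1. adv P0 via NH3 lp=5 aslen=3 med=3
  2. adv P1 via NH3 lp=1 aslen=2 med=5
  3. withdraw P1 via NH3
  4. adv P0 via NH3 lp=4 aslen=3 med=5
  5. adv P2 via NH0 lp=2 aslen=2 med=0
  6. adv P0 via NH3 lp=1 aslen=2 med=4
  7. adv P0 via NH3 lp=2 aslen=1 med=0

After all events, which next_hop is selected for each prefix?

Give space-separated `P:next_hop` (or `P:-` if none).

Op 1: best P0=NH3 P1=- P2=-
Op 2: best P0=NH3 P1=NH3 P2=-
Op 3: best P0=NH3 P1=- P2=-
Op 4: best P0=NH3 P1=- P2=-
Op 5: best P0=NH3 P1=- P2=NH0
Op 6: best P0=NH3 P1=- P2=NH0
Op 7: best P0=NH3 P1=- P2=NH0

Answer: P0:NH3 P1:- P2:NH0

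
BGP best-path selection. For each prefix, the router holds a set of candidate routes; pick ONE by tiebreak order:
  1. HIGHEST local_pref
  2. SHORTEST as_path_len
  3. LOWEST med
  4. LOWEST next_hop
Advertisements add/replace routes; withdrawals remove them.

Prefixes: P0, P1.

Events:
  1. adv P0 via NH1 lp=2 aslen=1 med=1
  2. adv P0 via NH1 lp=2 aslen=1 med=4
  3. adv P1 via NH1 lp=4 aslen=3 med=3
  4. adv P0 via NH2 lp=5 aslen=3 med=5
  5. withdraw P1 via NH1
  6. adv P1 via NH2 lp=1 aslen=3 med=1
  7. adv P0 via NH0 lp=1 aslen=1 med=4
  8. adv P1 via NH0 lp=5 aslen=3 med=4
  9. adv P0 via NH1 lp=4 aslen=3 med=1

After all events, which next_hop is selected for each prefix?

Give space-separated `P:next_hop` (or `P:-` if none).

Answer: P0:NH2 P1:NH0

Derivation:
Op 1: best P0=NH1 P1=-
Op 2: best P0=NH1 P1=-
Op 3: best P0=NH1 P1=NH1
Op 4: best P0=NH2 P1=NH1
Op 5: best P0=NH2 P1=-
Op 6: best P0=NH2 P1=NH2
Op 7: best P0=NH2 P1=NH2
Op 8: best P0=NH2 P1=NH0
Op 9: best P0=NH2 P1=NH0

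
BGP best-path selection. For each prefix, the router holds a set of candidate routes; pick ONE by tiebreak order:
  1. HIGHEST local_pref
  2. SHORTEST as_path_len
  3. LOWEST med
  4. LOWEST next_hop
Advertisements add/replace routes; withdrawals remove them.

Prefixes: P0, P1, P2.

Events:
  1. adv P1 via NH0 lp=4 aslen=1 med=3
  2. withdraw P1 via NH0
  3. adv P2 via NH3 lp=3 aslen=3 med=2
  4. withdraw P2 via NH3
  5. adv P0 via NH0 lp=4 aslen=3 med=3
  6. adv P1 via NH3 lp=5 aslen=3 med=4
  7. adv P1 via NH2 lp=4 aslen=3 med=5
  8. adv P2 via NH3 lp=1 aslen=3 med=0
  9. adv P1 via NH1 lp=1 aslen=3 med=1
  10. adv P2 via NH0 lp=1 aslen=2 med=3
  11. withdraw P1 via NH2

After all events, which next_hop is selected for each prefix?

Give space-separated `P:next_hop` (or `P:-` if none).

Answer: P0:NH0 P1:NH3 P2:NH0

Derivation:
Op 1: best P0=- P1=NH0 P2=-
Op 2: best P0=- P1=- P2=-
Op 3: best P0=- P1=- P2=NH3
Op 4: best P0=- P1=- P2=-
Op 5: best P0=NH0 P1=- P2=-
Op 6: best P0=NH0 P1=NH3 P2=-
Op 7: best P0=NH0 P1=NH3 P2=-
Op 8: best P0=NH0 P1=NH3 P2=NH3
Op 9: best P0=NH0 P1=NH3 P2=NH3
Op 10: best P0=NH0 P1=NH3 P2=NH0
Op 11: best P0=NH0 P1=NH3 P2=NH0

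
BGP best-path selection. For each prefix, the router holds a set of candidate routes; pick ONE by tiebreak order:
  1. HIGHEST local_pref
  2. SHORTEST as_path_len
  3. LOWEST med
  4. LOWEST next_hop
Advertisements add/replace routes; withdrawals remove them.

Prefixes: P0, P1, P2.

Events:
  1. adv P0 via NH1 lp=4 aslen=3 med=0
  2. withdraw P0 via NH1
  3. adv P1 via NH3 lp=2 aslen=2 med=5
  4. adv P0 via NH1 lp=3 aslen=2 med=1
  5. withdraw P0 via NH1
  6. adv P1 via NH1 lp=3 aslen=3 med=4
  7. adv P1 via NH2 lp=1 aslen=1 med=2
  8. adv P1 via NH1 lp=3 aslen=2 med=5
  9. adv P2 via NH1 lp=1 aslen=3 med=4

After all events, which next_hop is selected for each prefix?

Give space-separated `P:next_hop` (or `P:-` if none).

Answer: P0:- P1:NH1 P2:NH1

Derivation:
Op 1: best P0=NH1 P1=- P2=-
Op 2: best P0=- P1=- P2=-
Op 3: best P0=- P1=NH3 P2=-
Op 4: best P0=NH1 P1=NH3 P2=-
Op 5: best P0=- P1=NH3 P2=-
Op 6: best P0=- P1=NH1 P2=-
Op 7: best P0=- P1=NH1 P2=-
Op 8: best P0=- P1=NH1 P2=-
Op 9: best P0=- P1=NH1 P2=NH1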